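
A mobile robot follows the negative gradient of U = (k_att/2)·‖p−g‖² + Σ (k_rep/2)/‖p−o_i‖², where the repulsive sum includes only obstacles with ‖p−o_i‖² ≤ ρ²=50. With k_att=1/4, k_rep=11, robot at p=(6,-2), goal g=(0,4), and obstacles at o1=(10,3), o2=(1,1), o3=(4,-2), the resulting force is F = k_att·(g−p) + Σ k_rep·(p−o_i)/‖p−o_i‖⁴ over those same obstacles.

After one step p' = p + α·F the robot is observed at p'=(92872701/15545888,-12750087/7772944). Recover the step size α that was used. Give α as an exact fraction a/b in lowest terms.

F_att = 1/4·(g−p) = 1/4·(-6,6) = (-1.5000,1.5000)
o1: d²=41 ≤ ρ²=50; F_rep = 11·(-4,-5)/41² = (-0.0262,-0.0327)
o2: d²=34 ≤ ρ²=50; F_rep = 11·(5,-3)/34² = (0.0476,-0.0285)
o3: d²=4 ≤ ρ²=50; F_rep = 11·(2,0)/4² = (1.3750,0.0000)
F = F_att + ΣF_rep = (-0.1036,1.4387)
Δp = p'−p = (-0.0259,0.3597); α = Δx/Fx = (-402627/15545888) / (-402627/3886472) = 1/4
check: Δy/Fy = (2795801/7772944) / (2795801/1943236) = 1/4 ✓

α = 1/4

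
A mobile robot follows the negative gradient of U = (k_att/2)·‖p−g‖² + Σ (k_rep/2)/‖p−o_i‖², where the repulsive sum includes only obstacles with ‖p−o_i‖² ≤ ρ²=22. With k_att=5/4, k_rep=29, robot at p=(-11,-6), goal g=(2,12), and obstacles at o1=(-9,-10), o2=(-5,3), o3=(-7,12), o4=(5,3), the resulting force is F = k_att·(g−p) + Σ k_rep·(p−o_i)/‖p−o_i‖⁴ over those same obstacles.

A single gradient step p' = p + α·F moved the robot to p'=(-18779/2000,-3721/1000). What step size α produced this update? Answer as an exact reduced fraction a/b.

F_att = 5/4·(g−p) = 5/4·(13,18) = (16.2500,22.5000)
o1: d²=20 ≤ ρ²=22; F_rep = 29·(-2,4)/20² = (-0.1450,0.2900)
o2: d²=117 > ρ²=22 → inactive
o3: d²=340 > ρ²=22 → inactive
o4: d²=337 > ρ²=22 → inactive
F = F_att + ΣF_rep = (16.1050,22.7900)
Δp = p'−p = (1.6105,2.2790); α = Δx/Fx = (3221/2000) / (3221/200) = 1/10
check: Δy/Fy = (2279/1000) / (2279/100) = 1/10 ✓

α = 1/10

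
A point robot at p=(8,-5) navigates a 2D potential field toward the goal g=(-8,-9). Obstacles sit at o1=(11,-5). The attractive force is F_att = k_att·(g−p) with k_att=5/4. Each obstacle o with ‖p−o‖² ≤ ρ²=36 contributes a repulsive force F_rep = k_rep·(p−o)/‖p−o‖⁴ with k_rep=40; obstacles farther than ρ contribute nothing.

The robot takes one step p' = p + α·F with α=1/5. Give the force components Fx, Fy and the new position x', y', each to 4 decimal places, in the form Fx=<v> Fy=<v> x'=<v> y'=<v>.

Fx=-21.4815 Fy=-5.0000 x'=3.7037 y'=-6.0000

F_att = 5/4·(g−p) = 5/4·(-16,-4) = (-20.0000,-5.0000)
o1: d²=9 ≤ ρ²=36; F_rep = 40·(-3,0)/9² = (-1.4815,0.0000)
F = F_att + ΣF_rep = (-21.4815,-5.0000)
p' = p + 1/5·F = (3.7037,-6.0000)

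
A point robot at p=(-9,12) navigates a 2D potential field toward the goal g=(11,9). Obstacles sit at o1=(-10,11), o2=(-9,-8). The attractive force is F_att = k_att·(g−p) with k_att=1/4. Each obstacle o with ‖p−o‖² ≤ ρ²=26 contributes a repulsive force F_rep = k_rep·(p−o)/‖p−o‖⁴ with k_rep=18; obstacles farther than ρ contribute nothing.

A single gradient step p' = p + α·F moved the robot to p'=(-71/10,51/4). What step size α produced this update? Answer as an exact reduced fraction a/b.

F_att = 1/4·(g−p) = 1/4·(20,-3) = (5.0000,-0.7500)
o1: d²=2 ≤ ρ²=26; F_rep = 18·(1,1)/2² = (4.5000,4.5000)
o2: d²=400 > ρ²=26 → inactive
F = F_att + ΣF_rep = (9.5000,3.7500)
Δp = p'−p = (1.9000,0.7500); α = Δx/Fx = (19/10) / (19/2) = 1/5
check: Δy/Fy = (3/4) / (15/4) = 1/5 ✓

α = 1/5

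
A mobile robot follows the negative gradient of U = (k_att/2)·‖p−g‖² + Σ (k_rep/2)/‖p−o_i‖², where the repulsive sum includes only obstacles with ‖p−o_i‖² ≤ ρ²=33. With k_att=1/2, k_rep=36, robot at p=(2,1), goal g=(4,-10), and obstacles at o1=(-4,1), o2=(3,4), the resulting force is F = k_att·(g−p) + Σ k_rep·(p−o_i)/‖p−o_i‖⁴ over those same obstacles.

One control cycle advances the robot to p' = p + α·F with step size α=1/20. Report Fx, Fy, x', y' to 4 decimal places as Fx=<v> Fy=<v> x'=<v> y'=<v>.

F_att = 1/2·(g−p) = 1/2·(2,-11) = (1.0000,-5.5000)
o1: d²=36 > ρ²=33 → inactive
o2: d²=10 ≤ ρ²=33; F_rep = 36·(-1,-3)/10² = (-0.3600,-1.0800)
F = F_att + ΣF_rep = (0.6400,-6.5800)
p' = p + 1/20·F = (2.0320,0.6710)

Fx=0.6400 Fy=-6.5800 x'=2.0320 y'=0.6710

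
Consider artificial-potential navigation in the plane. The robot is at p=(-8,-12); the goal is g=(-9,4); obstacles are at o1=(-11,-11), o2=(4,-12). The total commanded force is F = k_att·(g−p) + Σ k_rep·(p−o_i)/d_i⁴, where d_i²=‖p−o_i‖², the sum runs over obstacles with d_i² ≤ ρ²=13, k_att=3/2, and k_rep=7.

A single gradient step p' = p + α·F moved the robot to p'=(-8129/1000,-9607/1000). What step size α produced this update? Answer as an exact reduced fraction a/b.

α = 1/10

F_att = 3/2·(g−p) = 3/2·(-1,16) = (-1.5000,24.0000)
o1: d²=10 ≤ ρ²=13; F_rep = 7·(3,-1)/10² = (0.2100,-0.0700)
o2: d²=144 > ρ²=13 → inactive
F = F_att + ΣF_rep = (-1.2900,23.9300)
Δp = p'−p = (-0.1290,2.3930); α = Δx/Fx = (-129/1000) / (-129/100) = 1/10
check: Δy/Fy = (2393/1000) / (2393/100) = 1/10 ✓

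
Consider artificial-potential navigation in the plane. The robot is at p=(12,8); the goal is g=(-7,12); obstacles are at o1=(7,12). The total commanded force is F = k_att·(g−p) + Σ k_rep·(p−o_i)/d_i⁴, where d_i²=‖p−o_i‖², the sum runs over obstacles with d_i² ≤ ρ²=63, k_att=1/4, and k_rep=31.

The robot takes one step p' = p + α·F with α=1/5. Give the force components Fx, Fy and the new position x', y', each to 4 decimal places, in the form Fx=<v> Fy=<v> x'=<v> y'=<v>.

F_att = 1/4·(g−p) = 1/4·(-19,4) = (-4.7500,1.0000)
o1: d²=41 ≤ ρ²=63; F_rep = 31·(5,-4)/41² = (0.0922,-0.0738)
F = F_att + ΣF_rep = (-4.6578,0.9262)
p' = p + 1/5·F = (11.0684,8.1852)

Fx=-4.6578 Fy=0.9262 x'=11.0684 y'=8.1852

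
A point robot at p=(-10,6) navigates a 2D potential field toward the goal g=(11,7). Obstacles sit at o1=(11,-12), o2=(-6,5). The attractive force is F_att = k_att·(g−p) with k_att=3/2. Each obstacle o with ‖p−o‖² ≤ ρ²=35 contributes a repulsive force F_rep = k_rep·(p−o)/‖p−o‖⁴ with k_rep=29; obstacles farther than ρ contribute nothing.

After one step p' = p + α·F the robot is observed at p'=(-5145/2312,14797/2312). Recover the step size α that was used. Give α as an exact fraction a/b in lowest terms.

α = 1/4

F_att = 3/2·(g−p) = 3/2·(21,1) = (31.5000,1.5000)
o1: d²=765 > ρ²=35 → inactive
o2: d²=17 ≤ ρ²=35; F_rep = 29·(-4,1)/17² = (-0.4014,0.1003)
F = F_att + ΣF_rep = (31.0986,1.6003)
Δp = p'−p = (7.7747,0.4001); α = Δx/Fx = (17975/2312) / (17975/578) = 1/4
check: Δy/Fy = (925/2312) / (925/578) = 1/4 ✓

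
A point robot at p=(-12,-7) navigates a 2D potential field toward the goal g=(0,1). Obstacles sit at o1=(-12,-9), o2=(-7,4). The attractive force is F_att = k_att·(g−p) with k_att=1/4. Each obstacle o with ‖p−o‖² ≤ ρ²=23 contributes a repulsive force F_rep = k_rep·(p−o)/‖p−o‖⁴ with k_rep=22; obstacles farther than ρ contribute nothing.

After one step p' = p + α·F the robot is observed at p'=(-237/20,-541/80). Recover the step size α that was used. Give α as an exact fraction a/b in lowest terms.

α = 1/20

F_att = 1/4·(g−p) = 1/4·(12,8) = (3.0000,2.0000)
o1: d²=4 ≤ ρ²=23; F_rep = 22·(0,2)/4² = (0.0000,2.7500)
o2: d²=146 > ρ²=23 → inactive
F = F_att + ΣF_rep = (3.0000,4.7500)
Δp = p'−p = (0.1500,0.2375); α = Δx/Fx = (3/20) / (3) = 1/20
check: Δy/Fy = (19/80) / (19/4) = 1/20 ✓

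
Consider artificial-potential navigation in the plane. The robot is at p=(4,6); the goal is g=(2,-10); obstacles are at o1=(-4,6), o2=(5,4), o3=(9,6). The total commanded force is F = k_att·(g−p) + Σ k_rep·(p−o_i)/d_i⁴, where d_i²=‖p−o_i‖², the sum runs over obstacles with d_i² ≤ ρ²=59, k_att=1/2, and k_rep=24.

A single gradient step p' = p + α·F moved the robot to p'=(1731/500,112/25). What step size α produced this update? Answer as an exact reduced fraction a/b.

α = 1/4

F_att = 1/2·(g−p) = 1/2·(-2,-16) = (-1.0000,-8.0000)
o1: d²=64 > ρ²=59 → inactive
o2: d²=5 ≤ ρ²=59; F_rep = 24·(-1,2)/5² = (-0.9600,1.9200)
o3: d²=25 ≤ ρ²=59; F_rep = 24·(-5,0)/25² = (-0.1920,0.0000)
F = F_att + ΣF_rep = (-2.1520,-6.0800)
Δp = p'−p = (-0.5380,-1.5200); α = Δx/Fx = (-269/500) / (-269/125) = 1/4
check: Δy/Fy = (-38/25) / (-152/25) = 1/4 ✓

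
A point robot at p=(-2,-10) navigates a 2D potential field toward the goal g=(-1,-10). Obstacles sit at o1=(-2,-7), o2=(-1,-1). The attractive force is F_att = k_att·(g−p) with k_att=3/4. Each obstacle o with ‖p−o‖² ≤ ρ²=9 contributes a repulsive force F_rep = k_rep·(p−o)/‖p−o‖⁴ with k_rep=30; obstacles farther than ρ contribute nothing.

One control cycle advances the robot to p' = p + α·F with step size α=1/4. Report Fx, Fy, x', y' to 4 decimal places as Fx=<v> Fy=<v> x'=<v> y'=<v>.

Fx=0.7500 Fy=-1.1111 x'=-1.8125 y'=-10.2778

F_att = 3/4·(g−p) = 3/4·(1,0) = (0.7500,0.0000)
o1: d²=9 ≤ ρ²=9; F_rep = 30·(0,-3)/9² = (0.0000,-1.1111)
o2: d²=82 > ρ²=9 → inactive
F = F_att + ΣF_rep = (0.7500,-1.1111)
p' = p + 1/4·F = (-1.8125,-10.2778)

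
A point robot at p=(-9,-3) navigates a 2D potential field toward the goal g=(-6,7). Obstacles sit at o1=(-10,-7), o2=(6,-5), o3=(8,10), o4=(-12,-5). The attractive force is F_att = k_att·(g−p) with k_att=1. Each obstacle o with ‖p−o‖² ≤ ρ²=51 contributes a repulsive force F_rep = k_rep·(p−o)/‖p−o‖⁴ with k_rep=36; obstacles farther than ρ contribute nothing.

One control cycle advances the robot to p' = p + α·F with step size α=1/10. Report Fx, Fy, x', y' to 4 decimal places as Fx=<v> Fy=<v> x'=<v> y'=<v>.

Fx=3.7636 Fy=10.9243 x'=-8.6236 y'=-1.9076

F_att = 1·(g−p) = 1·(3,10) = (3.0000,10.0000)
o1: d²=17 ≤ ρ²=51; F_rep = 36·(1,4)/17² = (0.1246,0.4983)
o2: d²=229 > ρ²=51 → inactive
o3: d²=458 > ρ²=51 → inactive
o4: d²=13 ≤ ρ²=51; F_rep = 36·(3,2)/13² = (0.6391,0.4260)
F = F_att + ΣF_rep = (3.7636,10.9243)
p' = p + 1/10·F = (-8.6236,-1.9076)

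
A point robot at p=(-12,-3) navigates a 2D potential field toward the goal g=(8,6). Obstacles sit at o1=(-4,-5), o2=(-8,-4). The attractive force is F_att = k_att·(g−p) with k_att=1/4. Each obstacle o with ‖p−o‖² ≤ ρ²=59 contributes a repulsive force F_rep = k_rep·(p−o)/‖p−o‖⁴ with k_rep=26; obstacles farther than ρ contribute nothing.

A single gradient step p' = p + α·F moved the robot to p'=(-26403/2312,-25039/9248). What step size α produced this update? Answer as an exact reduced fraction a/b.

α = 1/8

F_att = 1/4·(g−p) = 1/4·(20,9) = (5.0000,2.2500)
o1: d²=68 > ρ²=59 → inactive
o2: d²=17 ≤ ρ²=59; F_rep = 26·(-4,1)/17² = (-0.3599,0.0900)
F = F_att + ΣF_rep = (4.6401,2.3400)
Δp = p'−p = (0.5800,0.2925); α = Δx/Fx = (1341/2312) / (1341/289) = 1/8
check: Δy/Fy = (2705/9248) / (2705/1156) = 1/8 ✓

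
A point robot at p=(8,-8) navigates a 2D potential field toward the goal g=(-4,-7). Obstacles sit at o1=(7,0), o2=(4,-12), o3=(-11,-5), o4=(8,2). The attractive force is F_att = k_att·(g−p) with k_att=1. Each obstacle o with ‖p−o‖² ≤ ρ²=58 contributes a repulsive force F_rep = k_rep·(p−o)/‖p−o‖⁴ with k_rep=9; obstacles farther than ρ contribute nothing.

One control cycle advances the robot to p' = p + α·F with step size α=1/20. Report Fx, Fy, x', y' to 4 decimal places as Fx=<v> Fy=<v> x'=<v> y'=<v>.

F_att = 1·(g−p) = 1·(-12,1) = (-12.0000,1.0000)
o1: d²=65 > ρ²=58 → inactive
o2: d²=32 ≤ ρ²=58; F_rep = 9·(4,4)/32² = (0.0352,0.0352)
o3: d²=370 > ρ²=58 → inactive
o4: d²=100 > ρ²=58 → inactive
F = F_att + ΣF_rep = (-11.9648,1.0352)
p' = p + 1/20·F = (7.4018,-7.9482)

Fx=-11.9648 Fy=1.0352 x'=7.4018 y'=-7.9482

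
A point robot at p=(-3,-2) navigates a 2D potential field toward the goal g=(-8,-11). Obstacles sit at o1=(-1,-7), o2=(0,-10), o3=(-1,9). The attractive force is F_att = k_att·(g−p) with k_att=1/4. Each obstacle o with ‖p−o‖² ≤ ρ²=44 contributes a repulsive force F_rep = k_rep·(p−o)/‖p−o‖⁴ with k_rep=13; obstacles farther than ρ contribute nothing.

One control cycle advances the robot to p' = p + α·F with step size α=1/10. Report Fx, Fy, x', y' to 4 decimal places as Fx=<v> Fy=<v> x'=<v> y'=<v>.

Fx=-1.2809 Fy=-2.1727 x'=-3.1281 y'=-2.2173

F_att = 1/4·(g−p) = 1/4·(-5,-9) = (-1.2500,-2.2500)
o1: d²=29 ≤ ρ²=44; F_rep = 13·(-2,5)/29² = (-0.0309,0.0773)
o2: d²=73 > ρ²=44 → inactive
o3: d²=125 > ρ²=44 → inactive
F = F_att + ΣF_rep = (-1.2809,-2.1727)
p' = p + 1/10·F = (-3.1281,-2.2173)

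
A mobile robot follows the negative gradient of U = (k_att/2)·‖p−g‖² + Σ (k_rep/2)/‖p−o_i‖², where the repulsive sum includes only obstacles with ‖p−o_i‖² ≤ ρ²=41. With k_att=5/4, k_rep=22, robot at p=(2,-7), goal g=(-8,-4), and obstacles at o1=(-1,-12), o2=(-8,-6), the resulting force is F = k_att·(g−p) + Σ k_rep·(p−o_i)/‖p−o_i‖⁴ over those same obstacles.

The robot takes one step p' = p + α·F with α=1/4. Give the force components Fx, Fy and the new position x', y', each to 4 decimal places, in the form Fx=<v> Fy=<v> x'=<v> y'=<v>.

Fx=-12.4429 Fy=3.8452 x'=-1.1107 y'=-6.0387

F_att = 5/4·(g−p) = 5/4·(-10,3) = (-12.5000,3.7500)
o1: d²=34 ≤ ρ²=41; F_rep = 22·(3,5)/34² = (0.0571,0.0952)
o2: d²=101 > ρ²=41 → inactive
F = F_att + ΣF_rep = (-12.4429,3.8452)
p' = p + 1/4·F = (-1.1107,-6.0387)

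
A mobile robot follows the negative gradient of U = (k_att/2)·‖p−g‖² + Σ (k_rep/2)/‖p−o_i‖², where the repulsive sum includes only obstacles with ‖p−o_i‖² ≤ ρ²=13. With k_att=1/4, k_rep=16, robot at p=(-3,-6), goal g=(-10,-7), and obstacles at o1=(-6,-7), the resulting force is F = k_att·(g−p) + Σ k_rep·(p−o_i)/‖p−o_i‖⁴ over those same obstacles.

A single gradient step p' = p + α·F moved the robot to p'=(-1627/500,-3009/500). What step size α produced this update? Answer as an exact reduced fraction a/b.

F_att = 1/4·(g−p) = 1/4·(-7,-1) = (-1.7500,-0.2500)
o1: d²=10 ≤ ρ²=13; F_rep = 16·(3,1)/10² = (0.4800,0.1600)
F = F_att + ΣF_rep = (-1.2700,-0.0900)
Δp = p'−p = (-0.2540,-0.0180); α = Δx/Fx = (-127/500) / (-127/100) = 1/5
check: Δy/Fy = (-9/500) / (-9/100) = 1/5 ✓

α = 1/5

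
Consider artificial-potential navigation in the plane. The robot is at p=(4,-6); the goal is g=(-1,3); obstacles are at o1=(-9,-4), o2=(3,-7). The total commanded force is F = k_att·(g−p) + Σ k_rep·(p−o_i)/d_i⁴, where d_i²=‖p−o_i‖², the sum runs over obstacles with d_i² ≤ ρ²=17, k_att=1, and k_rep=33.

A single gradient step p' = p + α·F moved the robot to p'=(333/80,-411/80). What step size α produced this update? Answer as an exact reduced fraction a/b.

F_att = 1·(g−p) = 1·(-5,9) = (-5.0000,9.0000)
o1: d²=173 > ρ²=17 → inactive
o2: d²=2 ≤ ρ²=17; F_rep = 33·(1,1)/2² = (8.2500,8.2500)
F = F_att + ΣF_rep = (3.2500,17.2500)
Δp = p'−p = (0.1625,0.8625); α = Δx/Fx = (13/80) / (13/4) = 1/20
check: Δy/Fy = (69/80) / (69/4) = 1/20 ✓

α = 1/20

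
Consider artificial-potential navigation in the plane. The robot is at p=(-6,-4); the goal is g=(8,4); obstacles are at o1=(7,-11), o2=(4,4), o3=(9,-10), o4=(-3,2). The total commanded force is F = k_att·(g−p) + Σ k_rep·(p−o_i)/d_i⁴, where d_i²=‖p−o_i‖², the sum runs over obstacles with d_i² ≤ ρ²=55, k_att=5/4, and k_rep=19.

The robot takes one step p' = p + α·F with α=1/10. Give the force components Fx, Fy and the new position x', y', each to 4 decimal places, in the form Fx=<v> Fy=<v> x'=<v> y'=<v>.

Fx=17.4719 Fy=9.9437 x'=-4.2528 y'=-3.0056

F_att = 5/4·(g−p) = 5/4·(14,8) = (17.5000,10.0000)
o1: d²=218 > ρ²=55 → inactive
o2: d²=164 > ρ²=55 → inactive
o3: d²=261 > ρ²=55 → inactive
o4: d²=45 ≤ ρ²=55; F_rep = 19·(-3,-6)/45² = (-0.0281,-0.0563)
F = F_att + ΣF_rep = (17.4719,9.9437)
p' = p + 1/10·F = (-4.2528,-3.0056)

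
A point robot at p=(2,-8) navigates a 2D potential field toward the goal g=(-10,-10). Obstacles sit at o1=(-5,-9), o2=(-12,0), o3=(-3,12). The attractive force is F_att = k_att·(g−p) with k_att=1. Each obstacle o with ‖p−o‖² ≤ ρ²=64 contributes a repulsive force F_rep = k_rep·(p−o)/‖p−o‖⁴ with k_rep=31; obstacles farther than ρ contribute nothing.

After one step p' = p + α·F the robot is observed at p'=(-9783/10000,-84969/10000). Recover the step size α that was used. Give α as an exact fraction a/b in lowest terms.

α = 1/4

F_att = 1·(g−p) = 1·(-12,-2) = (-12.0000,-2.0000)
o1: d²=50 ≤ ρ²=64; F_rep = 31·(7,1)/50² = (0.0868,0.0124)
o2: d²=260 > ρ²=64 → inactive
o3: d²=425 > ρ²=64 → inactive
F = F_att + ΣF_rep = (-11.9132,-1.9876)
Δp = p'−p = (-2.9783,-0.4969); α = Δx/Fx = (-29783/10000) / (-29783/2500) = 1/4
check: Δy/Fy = (-4969/10000) / (-4969/2500) = 1/4 ✓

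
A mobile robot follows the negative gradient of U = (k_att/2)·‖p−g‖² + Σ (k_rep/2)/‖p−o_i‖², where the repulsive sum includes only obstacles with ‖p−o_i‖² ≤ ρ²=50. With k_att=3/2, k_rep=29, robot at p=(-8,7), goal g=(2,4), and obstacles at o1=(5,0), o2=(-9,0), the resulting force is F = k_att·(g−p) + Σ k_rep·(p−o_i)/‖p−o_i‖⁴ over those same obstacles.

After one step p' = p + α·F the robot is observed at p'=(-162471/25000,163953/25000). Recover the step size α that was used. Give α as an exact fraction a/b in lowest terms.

F_att = 3/2·(g−p) = 3/2·(10,-3) = (15.0000,-4.5000)
o1: d²=218 > ρ²=50 → inactive
o2: d²=50 ≤ ρ²=50; F_rep = 29·(1,7)/50² = (0.0116,0.0812)
F = F_att + ΣF_rep = (15.0116,-4.4188)
Δp = p'−p = (1.5012,-0.4419); α = Δx/Fx = (37529/25000) / (37529/2500) = 1/10
check: Δy/Fy = (-11047/25000) / (-11047/2500) = 1/10 ✓

α = 1/10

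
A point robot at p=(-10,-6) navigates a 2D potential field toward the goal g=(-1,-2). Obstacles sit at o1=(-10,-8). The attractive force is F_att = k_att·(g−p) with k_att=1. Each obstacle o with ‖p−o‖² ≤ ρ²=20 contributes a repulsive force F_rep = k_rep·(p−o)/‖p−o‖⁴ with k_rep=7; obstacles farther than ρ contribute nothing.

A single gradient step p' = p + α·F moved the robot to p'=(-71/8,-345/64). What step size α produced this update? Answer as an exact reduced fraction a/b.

α = 1/8

F_att = 1·(g−p) = 1·(9,4) = (9.0000,4.0000)
o1: d²=4 ≤ ρ²=20; F_rep = 7·(0,2)/4² = (0.0000,0.8750)
F = F_att + ΣF_rep = (9.0000,4.8750)
Δp = p'−p = (1.1250,0.6094); α = Δx/Fx = (9/8) / (9) = 1/8
check: Δy/Fy = (39/64) / (39/8) = 1/8 ✓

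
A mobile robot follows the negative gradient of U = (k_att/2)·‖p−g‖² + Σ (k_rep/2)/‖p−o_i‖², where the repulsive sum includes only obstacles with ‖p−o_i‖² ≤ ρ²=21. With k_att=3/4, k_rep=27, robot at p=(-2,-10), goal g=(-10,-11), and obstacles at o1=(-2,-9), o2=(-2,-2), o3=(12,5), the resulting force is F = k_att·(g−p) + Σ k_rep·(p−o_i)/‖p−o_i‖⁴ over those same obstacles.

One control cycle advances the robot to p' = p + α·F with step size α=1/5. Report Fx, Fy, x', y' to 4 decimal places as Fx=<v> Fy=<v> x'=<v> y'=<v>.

F_att = 3/4·(g−p) = 3/4·(-8,-1) = (-6.0000,-0.7500)
o1: d²=1 ≤ ρ²=21; F_rep = 27·(0,-1)/1² = (0.0000,-27.0000)
o2: d²=64 > ρ²=21 → inactive
o3: d²=421 > ρ²=21 → inactive
F = F_att + ΣF_rep = (-6.0000,-27.7500)
p' = p + 1/5·F = (-3.2000,-15.5500)

Fx=-6.0000 Fy=-27.7500 x'=-3.2000 y'=-15.5500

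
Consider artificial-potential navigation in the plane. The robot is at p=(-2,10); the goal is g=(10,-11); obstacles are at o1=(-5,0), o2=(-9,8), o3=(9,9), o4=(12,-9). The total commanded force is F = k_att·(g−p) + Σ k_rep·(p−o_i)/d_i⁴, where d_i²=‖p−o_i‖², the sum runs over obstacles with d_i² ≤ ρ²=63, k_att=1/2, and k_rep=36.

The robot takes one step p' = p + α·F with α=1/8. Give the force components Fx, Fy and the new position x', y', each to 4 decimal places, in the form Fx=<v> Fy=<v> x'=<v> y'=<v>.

Fx=6.0897 Fy=-10.4744 x'=-1.2388 y'=8.6907

F_att = 1/2·(g−p) = 1/2·(12,-21) = (6.0000,-10.5000)
o1: d²=109 > ρ²=63 → inactive
o2: d²=53 ≤ ρ²=63; F_rep = 36·(7,2)/53² = (0.0897,0.0256)
o3: d²=122 > ρ²=63 → inactive
o4: d²=557 > ρ²=63 → inactive
F = F_att + ΣF_rep = (6.0897,-10.4744)
p' = p + 1/8·F = (-1.2388,8.6907)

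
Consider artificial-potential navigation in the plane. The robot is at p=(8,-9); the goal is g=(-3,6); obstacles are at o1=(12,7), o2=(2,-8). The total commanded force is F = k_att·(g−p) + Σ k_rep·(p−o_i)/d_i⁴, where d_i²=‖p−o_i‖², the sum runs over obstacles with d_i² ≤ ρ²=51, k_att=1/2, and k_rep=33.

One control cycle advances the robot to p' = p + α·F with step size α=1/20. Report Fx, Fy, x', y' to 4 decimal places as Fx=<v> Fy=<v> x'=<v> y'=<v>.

Fx=-5.3554 Fy=7.4759 x'=7.7322 y'=-8.6262

F_att = 1/2·(g−p) = 1/2·(-11,15) = (-5.5000,7.5000)
o1: d²=272 > ρ²=51 → inactive
o2: d²=37 ≤ ρ²=51; F_rep = 33·(6,-1)/37² = (0.1446,-0.0241)
F = F_att + ΣF_rep = (-5.3554,7.4759)
p' = p + 1/20·F = (7.7322,-8.6262)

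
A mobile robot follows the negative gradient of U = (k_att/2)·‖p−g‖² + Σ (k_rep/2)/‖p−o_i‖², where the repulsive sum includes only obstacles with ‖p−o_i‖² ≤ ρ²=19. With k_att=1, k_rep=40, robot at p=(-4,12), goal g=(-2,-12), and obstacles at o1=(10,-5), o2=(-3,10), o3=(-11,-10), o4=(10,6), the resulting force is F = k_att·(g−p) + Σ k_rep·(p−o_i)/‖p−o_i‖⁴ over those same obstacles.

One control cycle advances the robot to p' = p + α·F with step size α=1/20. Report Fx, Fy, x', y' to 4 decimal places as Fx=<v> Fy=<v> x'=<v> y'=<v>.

F_att = 1·(g−p) = 1·(2,-24) = (2.0000,-24.0000)
o1: d²=485 > ρ²=19 → inactive
o2: d²=5 ≤ ρ²=19; F_rep = 40·(-1,2)/5² = (-1.6000,3.2000)
o3: d²=533 > ρ²=19 → inactive
o4: d²=232 > ρ²=19 → inactive
F = F_att + ΣF_rep = (0.4000,-20.8000)
p' = p + 1/20·F = (-3.9800,10.9600)

Fx=0.4000 Fy=-20.8000 x'=-3.9800 y'=10.9600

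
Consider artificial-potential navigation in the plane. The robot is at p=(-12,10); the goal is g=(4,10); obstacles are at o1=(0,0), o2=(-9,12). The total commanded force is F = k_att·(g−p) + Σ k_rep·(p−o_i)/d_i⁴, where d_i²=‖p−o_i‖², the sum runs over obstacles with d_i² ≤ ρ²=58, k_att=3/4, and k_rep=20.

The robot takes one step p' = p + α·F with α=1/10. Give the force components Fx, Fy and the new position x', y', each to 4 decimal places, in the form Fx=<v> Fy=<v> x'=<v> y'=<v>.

F_att = 3/4·(g−p) = 3/4·(16,0) = (12.0000,0.0000)
o1: d²=244 > ρ²=58 → inactive
o2: d²=13 ≤ ρ²=58; F_rep = 20·(-3,-2)/13² = (-0.3550,-0.2367)
F = F_att + ΣF_rep = (11.6450,-0.2367)
p' = p + 1/10·F = (-10.8355,9.9763)

Fx=11.6450 Fy=-0.2367 x'=-10.8355 y'=9.9763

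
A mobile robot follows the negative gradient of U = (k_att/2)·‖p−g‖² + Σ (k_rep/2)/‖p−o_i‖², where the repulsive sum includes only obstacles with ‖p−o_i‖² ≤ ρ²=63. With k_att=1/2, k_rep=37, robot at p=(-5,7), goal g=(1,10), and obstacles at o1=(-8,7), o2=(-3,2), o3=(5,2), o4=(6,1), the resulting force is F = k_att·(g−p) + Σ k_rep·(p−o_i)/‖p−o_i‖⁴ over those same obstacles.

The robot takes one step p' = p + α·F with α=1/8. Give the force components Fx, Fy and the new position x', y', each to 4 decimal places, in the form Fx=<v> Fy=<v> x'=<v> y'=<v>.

F_att = 1/2·(g−p) = 1/2·(6,3) = (3.0000,1.5000)
o1: d²=9 ≤ ρ²=63; F_rep = 37·(3,0)/9² = (1.3704,0.0000)
o2: d²=29 ≤ ρ²=63; F_rep = 37·(-2,5)/29² = (-0.0880,0.2200)
o3: d²=125 > ρ²=63 → inactive
o4: d²=157 > ρ²=63 → inactive
F = F_att + ΣF_rep = (4.2824,1.7200)
p' = p + 1/8·F = (-4.4647,7.2150)

Fx=4.2824 Fy=1.7200 x'=-4.4647 y'=7.2150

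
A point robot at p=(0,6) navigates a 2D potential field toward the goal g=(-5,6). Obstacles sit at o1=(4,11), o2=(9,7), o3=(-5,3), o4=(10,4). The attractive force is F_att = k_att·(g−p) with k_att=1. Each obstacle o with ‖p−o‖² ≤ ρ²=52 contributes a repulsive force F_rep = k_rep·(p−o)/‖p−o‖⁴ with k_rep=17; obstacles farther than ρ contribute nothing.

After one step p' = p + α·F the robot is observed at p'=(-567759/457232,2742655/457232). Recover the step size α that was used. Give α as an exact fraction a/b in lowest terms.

F_att = 1·(g−p) = 1·(-5,0) = (-5.0000,0.0000)
o1: d²=41 ≤ ρ²=52; F_rep = 17·(-4,-5)/41² = (-0.0405,-0.0506)
o2: d²=82 > ρ²=52 → inactive
o3: d²=34 ≤ ρ²=52; F_rep = 17·(5,3)/34² = (0.0735,0.0441)
o4: d²=104 > ρ²=52 → inactive
F = F_att + ΣF_rep = (-4.9669,-0.0064)
Δp = p'−p = (-1.2417,-0.0016); α = Δx/Fx = (-567759/457232) / (-567759/114308) = 1/4
check: Δy/Fy = (-737/457232) / (-737/114308) = 1/4 ✓

α = 1/4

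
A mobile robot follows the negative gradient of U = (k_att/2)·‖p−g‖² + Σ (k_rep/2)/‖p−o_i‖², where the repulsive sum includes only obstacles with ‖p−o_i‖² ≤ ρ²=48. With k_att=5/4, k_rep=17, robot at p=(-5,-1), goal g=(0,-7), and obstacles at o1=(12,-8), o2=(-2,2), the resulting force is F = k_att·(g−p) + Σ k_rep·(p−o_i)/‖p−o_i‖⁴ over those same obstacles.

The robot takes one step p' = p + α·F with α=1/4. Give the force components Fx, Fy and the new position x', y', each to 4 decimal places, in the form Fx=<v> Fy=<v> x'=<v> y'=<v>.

Fx=6.0926 Fy=-7.6574 x'=-3.4769 y'=-2.9144

F_att = 5/4·(g−p) = 5/4·(5,-6) = (6.2500,-7.5000)
o1: d²=338 > ρ²=48 → inactive
o2: d²=18 ≤ ρ²=48; F_rep = 17·(-3,-3)/18² = (-0.1574,-0.1574)
F = F_att + ΣF_rep = (6.0926,-7.6574)
p' = p + 1/4·F = (-3.4769,-2.9144)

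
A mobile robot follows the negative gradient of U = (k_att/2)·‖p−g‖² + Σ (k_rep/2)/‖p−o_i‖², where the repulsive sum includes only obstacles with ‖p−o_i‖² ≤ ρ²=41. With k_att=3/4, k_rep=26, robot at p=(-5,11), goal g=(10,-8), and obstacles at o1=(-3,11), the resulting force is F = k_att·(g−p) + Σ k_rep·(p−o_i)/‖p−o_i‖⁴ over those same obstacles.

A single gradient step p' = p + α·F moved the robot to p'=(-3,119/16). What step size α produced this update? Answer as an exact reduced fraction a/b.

F_att = 3/4·(g−p) = 3/4·(15,-19) = (11.2500,-14.2500)
o1: d²=4 ≤ ρ²=41; F_rep = 26·(-2,0)/4² = (-3.2500,0.0000)
F = F_att + ΣF_rep = (8.0000,-14.2500)
Δp = p'−p = (2.0000,-3.5625); α = Δx/Fx = (2) / (8) = 1/4
check: Δy/Fy = (-57/16) / (-57/4) = 1/4 ✓

α = 1/4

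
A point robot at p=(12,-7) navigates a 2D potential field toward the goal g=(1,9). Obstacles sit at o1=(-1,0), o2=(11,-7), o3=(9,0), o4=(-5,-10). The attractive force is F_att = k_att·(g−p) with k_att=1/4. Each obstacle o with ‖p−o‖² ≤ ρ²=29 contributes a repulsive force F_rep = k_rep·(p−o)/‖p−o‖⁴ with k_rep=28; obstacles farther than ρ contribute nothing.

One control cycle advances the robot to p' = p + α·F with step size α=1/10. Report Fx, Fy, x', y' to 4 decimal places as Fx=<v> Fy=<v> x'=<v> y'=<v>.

F_att = 1/4·(g−p) = 1/4·(-11,16) = (-2.7500,4.0000)
o1: d²=218 > ρ²=29 → inactive
o2: d²=1 ≤ ρ²=29; F_rep = 28·(1,0)/1² = (28.0000,0.0000)
o3: d²=58 > ρ²=29 → inactive
o4: d²=298 > ρ²=29 → inactive
F = F_att + ΣF_rep = (25.2500,4.0000)
p' = p + 1/10·F = (14.5250,-6.6000)

Fx=25.2500 Fy=4.0000 x'=14.5250 y'=-6.6000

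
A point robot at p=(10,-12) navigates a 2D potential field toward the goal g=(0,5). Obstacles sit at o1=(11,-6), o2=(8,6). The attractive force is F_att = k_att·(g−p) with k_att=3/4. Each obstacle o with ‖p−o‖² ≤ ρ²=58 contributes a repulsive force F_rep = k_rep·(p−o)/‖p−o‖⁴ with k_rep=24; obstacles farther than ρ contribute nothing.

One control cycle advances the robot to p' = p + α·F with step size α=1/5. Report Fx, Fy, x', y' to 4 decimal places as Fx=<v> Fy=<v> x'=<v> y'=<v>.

Fx=-7.5175 Fy=12.6448 x'=8.4965 y'=-9.4710

F_att = 3/4·(g−p) = 3/4·(-10,17) = (-7.5000,12.7500)
o1: d²=37 ≤ ρ²=58; F_rep = 24·(-1,-6)/37² = (-0.0175,-0.1052)
o2: d²=328 > ρ²=58 → inactive
F = F_att + ΣF_rep = (-7.5175,12.6448)
p' = p + 1/5·F = (8.4965,-9.4710)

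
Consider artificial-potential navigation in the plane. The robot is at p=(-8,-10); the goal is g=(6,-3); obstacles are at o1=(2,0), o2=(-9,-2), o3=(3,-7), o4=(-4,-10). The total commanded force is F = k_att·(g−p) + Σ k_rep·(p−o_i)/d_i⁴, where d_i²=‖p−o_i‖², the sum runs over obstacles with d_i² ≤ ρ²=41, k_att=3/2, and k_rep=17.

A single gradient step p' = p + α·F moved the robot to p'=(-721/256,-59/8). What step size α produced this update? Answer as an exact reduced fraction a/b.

F_att = 3/2·(g−p) = 3/2·(14,7) = (21.0000,10.5000)
o1: d²=200 > ρ²=41 → inactive
o2: d²=65 > ρ²=41 → inactive
o3: d²=130 > ρ²=41 → inactive
o4: d²=16 ≤ ρ²=41; F_rep = 17·(-4,0)/16² = (-0.2656,0.0000)
F = F_att + ΣF_rep = (20.7344,10.5000)
Δp = p'−p = (5.1836,2.6250); α = Δx/Fx = (1327/256) / (1327/64) = 1/4
check: Δy/Fy = (21/8) / (21/2) = 1/4 ✓

α = 1/4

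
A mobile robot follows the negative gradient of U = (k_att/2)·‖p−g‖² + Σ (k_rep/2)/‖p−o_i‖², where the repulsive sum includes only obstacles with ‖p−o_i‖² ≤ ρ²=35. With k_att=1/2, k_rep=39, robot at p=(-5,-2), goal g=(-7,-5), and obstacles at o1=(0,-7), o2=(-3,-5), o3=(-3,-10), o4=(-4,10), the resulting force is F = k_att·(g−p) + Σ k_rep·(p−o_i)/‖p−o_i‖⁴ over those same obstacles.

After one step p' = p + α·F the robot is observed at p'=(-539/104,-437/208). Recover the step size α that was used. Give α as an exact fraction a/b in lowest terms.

F_att = 1/2·(g−p) = 1/2·(-2,-3) = (-1.0000,-1.5000)
o1: d²=50 > ρ²=35 → inactive
o2: d²=13 ≤ ρ²=35; F_rep = 39·(-2,3)/13² = (-0.4615,0.6923)
o3: d²=68 > ρ²=35 → inactive
o4: d²=145 > ρ²=35 → inactive
F = F_att + ΣF_rep = (-1.4615,-0.8077)
Δp = p'−p = (-0.1827,-0.1010); α = Δx/Fx = (-19/104) / (-19/13) = 1/8
check: Δy/Fy = (-21/208) / (-21/26) = 1/8 ✓

α = 1/8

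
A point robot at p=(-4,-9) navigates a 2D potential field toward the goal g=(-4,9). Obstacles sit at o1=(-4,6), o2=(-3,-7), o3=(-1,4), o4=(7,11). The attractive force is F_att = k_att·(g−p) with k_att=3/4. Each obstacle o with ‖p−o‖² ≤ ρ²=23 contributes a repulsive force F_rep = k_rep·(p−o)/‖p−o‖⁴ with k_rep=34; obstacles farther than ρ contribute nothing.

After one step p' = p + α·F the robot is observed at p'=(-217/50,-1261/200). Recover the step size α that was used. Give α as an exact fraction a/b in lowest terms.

F_att = 3/4·(g−p) = 3/4·(0,18) = (0.0000,13.5000)
o1: d²=225 > ρ²=23 → inactive
o2: d²=5 ≤ ρ²=23; F_rep = 34·(-1,-2)/5² = (-1.3600,-2.7200)
o3: d²=178 > ρ²=23 → inactive
o4: d²=521 > ρ²=23 → inactive
F = F_att + ΣF_rep = (-1.3600,10.7800)
Δp = p'−p = (-0.3400,2.6950); α = Δx/Fx = (-17/50) / (-34/25) = 1/4
check: Δy/Fy = (539/200) / (539/50) = 1/4 ✓

α = 1/4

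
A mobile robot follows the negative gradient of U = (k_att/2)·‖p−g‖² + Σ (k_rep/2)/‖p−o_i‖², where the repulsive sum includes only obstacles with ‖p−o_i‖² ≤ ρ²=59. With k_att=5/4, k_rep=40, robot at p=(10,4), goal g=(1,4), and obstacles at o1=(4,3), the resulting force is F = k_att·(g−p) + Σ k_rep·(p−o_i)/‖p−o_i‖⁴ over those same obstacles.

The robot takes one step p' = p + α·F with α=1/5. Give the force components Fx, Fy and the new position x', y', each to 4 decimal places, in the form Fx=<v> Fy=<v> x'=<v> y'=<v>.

F_att = 5/4·(g−p) = 5/4·(-9,0) = (-11.2500,0.0000)
o1: d²=37 ≤ ρ²=59; F_rep = 40·(6,1)/37² = (0.1753,0.0292)
F = F_att + ΣF_rep = (-11.0747,0.0292)
p' = p + 1/5·F = (7.7851,4.0058)

Fx=-11.0747 Fy=0.0292 x'=7.7851 y'=4.0058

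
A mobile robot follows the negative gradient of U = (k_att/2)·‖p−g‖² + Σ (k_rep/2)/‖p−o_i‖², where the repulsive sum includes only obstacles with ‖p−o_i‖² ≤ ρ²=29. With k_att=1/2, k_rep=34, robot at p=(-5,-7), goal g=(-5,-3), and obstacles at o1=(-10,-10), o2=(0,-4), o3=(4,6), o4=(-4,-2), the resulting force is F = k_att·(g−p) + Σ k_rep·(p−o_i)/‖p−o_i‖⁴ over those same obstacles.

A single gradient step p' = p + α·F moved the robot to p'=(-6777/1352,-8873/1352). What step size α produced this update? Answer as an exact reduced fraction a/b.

F_att = 1/2·(g−p) = 1/2·(0,4) = (0.0000,2.0000)
o1: d²=34 > ρ²=29 → inactive
o2: d²=34 > ρ²=29 → inactive
o3: d²=250 > ρ²=29 → inactive
o4: d²=26 ≤ ρ²=29; F_rep = 34·(-1,-5)/26² = (-0.0503,-0.2515)
F = F_att + ΣF_rep = (-0.0503,1.7485)
Δp = p'−p = (-0.0126,0.4371); α = Δx/Fx = (-17/1352) / (-17/338) = 1/4
check: Δy/Fy = (591/1352) / (591/338) = 1/4 ✓

α = 1/4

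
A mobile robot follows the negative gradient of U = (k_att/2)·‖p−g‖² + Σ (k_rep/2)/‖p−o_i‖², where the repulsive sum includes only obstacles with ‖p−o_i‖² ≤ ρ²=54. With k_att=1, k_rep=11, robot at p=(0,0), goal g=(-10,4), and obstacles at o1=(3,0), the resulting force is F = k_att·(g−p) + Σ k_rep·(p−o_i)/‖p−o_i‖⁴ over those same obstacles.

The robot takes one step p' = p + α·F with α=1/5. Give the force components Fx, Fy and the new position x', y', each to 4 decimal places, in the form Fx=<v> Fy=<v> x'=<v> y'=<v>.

Fx=-10.4074 Fy=4.0000 x'=-2.0815 y'=0.8000

F_att = 1·(g−p) = 1·(-10,4) = (-10.0000,4.0000)
o1: d²=9 ≤ ρ²=54; F_rep = 11·(-3,0)/9² = (-0.4074,0.0000)
F = F_att + ΣF_rep = (-10.4074,4.0000)
p' = p + 1/5·F = (-2.0815,0.8000)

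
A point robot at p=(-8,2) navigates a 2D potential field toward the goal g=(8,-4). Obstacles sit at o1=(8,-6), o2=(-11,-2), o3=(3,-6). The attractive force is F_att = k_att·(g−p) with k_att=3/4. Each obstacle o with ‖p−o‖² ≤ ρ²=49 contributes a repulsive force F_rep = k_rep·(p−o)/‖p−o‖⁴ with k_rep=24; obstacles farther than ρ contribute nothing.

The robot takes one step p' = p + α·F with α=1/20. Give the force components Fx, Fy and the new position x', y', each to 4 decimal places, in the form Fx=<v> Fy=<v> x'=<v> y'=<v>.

F_att = 3/4·(g−p) = 3/4·(16,-6) = (12.0000,-4.5000)
o1: d²=320 > ρ²=49 → inactive
o2: d²=25 ≤ ρ²=49; F_rep = 24·(3,4)/25² = (0.1152,0.1536)
o3: d²=185 > ρ²=49 → inactive
F = F_att + ΣF_rep = (12.1152,-4.3464)
p' = p + 1/20·F = (-7.3942,1.7827)

Fx=12.1152 Fy=-4.3464 x'=-7.3942 y'=1.7827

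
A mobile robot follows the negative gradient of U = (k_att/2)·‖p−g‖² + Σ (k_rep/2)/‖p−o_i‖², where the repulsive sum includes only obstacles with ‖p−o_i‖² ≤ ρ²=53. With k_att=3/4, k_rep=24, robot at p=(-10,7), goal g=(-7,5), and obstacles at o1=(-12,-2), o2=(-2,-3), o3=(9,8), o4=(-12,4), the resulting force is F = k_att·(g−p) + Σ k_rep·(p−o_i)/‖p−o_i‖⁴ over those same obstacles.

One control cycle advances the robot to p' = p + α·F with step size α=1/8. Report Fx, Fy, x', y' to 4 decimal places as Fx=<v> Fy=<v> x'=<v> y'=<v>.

Fx=2.5340 Fy=-1.0740 x'=-9.6832 y'=6.8658

F_att = 3/4·(g−p) = 3/4·(3,-2) = (2.2500,-1.5000)
o1: d²=85 > ρ²=53 → inactive
o2: d²=164 > ρ²=53 → inactive
o3: d²=362 > ρ²=53 → inactive
o4: d²=13 ≤ ρ²=53; F_rep = 24·(2,3)/13² = (0.2840,0.4260)
F = F_att + ΣF_rep = (2.5340,-1.0740)
p' = p + 1/8·F = (-9.6832,6.8658)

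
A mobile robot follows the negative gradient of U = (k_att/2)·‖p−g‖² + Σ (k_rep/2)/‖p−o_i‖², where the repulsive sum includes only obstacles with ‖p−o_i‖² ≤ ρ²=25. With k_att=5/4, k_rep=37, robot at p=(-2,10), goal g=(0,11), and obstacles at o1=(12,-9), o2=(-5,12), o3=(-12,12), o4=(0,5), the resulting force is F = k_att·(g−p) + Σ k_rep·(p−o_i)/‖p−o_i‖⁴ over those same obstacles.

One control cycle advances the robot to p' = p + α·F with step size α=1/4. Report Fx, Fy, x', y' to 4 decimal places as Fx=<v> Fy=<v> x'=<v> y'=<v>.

Fx=3.1568 Fy=0.8121 x'=-1.2108 y'=10.2030

F_att = 5/4·(g−p) = 5/4·(2,1) = (2.5000,1.2500)
o1: d²=557 > ρ²=25 → inactive
o2: d²=13 ≤ ρ²=25; F_rep = 37·(3,-2)/13² = (0.6568,-0.4379)
o3: d²=104 > ρ²=25 → inactive
o4: d²=29 > ρ²=25 → inactive
F = F_att + ΣF_rep = (3.1568,0.8121)
p' = p + 1/4·F = (-1.2108,10.2030)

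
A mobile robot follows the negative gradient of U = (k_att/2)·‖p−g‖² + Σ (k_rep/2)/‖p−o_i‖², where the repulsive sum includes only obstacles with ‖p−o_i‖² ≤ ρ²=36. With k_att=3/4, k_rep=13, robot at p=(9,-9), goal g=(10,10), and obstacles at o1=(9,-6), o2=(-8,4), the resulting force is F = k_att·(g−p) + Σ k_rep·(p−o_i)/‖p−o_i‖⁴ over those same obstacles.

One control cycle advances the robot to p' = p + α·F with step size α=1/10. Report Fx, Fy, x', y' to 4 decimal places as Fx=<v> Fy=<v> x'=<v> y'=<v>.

F_att = 3/4·(g−p) = 3/4·(1,19) = (0.7500,14.2500)
o1: d²=9 ≤ ρ²=36; F_rep = 13·(0,-3)/9² = (0.0000,-0.4815)
o2: d²=458 > ρ²=36 → inactive
F = F_att + ΣF_rep = (0.7500,13.7685)
p' = p + 1/10·F = (9.0750,-7.6231)

Fx=0.7500 Fy=13.7685 x'=9.0750 y'=-7.6231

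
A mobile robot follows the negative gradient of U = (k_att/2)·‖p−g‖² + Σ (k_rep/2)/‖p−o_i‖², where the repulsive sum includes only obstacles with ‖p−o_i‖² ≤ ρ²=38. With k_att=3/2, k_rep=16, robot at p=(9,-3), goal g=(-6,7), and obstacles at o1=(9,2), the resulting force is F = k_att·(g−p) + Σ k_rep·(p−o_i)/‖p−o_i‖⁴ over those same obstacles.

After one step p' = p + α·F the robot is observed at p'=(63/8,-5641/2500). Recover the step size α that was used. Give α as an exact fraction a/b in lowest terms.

α = 1/20

F_att = 3/2·(g−p) = 3/2·(-15,10) = (-22.5000,15.0000)
o1: d²=25 ≤ ρ²=38; F_rep = 16·(0,-5)/25² = (0.0000,-0.1280)
F = F_att + ΣF_rep = (-22.5000,14.8720)
Δp = p'−p = (-1.1250,0.7436); α = Δx/Fx = (-9/8) / (-45/2) = 1/20
check: Δy/Fy = (1859/2500) / (1859/125) = 1/20 ✓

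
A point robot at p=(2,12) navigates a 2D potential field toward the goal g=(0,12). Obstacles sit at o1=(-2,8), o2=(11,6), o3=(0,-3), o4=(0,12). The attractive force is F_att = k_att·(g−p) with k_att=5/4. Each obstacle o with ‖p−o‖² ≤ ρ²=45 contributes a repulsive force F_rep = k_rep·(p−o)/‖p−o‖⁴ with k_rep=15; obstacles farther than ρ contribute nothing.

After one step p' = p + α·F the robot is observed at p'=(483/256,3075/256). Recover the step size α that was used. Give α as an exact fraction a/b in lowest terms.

F_att = 5/4·(g−p) = 5/4·(-2,0) = (-2.5000,0.0000)
o1: d²=32 ≤ ρ²=45; F_rep = 15·(4,4)/32² = (0.0586,0.0586)
o2: d²=117 > ρ²=45 → inactive
o3: d²=229 > ρ²=45 → inactive
o4: d²=4 ≤ ρ²=45; F_rep = 15·(2,0)/4² = (1.8750,0.0000)
F = F_att + ΣF_rep = (-0.5664,0.0586)
Δp = p'−p = (-0.1133,0.0117); α = Δx/Fx = (-29/256) / (-145/256) = 1/5
check: Δy/Fy = (3/256) / (15/256) = 1/5 ✓

α = 1/5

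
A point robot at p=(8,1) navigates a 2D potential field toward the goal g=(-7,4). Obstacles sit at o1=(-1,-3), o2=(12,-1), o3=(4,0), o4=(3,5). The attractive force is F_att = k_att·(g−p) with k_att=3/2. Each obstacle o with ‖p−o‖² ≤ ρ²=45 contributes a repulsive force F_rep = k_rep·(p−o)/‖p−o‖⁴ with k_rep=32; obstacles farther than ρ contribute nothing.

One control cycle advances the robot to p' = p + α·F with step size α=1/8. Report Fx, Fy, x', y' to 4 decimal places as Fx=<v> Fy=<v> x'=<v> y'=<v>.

Fx=-22.2819 Fy=4.6946 x'=5.2148 y'=1.5868

F_att = 3/2·(g−p) = 3/2·(-15,3) = (-22.5000,4.5000)
o1: d²=97 > ρ²=45 → inactive
o2: d²=20 ≤ ρ²=45; F_rep = 32·(-4,2)/20² = (-0.3200,0.1600)
o3: d²=17 ≤ ρ²=45; F_rep = 32·(4,1)/17² = (0.4429,0.1107)
o4: d²=41 ≤ ρ²=45; F_rep = 32·(5,-4)/41² = (0.0952,-0.0761)
F = F_att + ΣF_rep = (-22.2819,4.6946)
p' = p + 1/8·F = (5.2148,1.5868)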